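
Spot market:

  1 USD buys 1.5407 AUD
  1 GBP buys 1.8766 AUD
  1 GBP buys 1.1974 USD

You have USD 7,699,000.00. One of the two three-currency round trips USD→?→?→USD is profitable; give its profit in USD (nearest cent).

Profitable loop is USD → GBP → AUD → USD:
USD 7,699,000.00 ÷ 1.1974 = GBP 6,429,764.49
GBP 6,429,764.49 × 1.8766 = AUD 12,066,096.04
AUD 12,066,096.04 ÷ 1.5407 = USD 7,831,567.50
Profit = USD 7,831,567.50 − USD 7,699,000.00

Profit: USD 132,567.50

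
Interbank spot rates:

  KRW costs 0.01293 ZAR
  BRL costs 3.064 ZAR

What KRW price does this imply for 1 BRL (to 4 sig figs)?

1 BRL × 3.064 = 3.064 ZAR
3.064 ZAR ÷ 0.01293 = 236.968 KRW

BRL/KRW = 237.0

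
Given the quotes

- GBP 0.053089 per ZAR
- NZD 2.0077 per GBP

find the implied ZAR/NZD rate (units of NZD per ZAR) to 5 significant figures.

1 ZAR × 0.053089 = 0.053089 GBP
0.053089 GBP × 2.0077 = 0.106587 NZD

ZAR/NZD = 0.10659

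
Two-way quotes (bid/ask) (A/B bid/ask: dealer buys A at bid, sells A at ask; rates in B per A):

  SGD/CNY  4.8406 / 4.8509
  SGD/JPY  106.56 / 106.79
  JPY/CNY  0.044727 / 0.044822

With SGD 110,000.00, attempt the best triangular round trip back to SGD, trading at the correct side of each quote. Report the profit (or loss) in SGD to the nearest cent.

Net profit: SGD 1,242.33

Best loop SGD → CNY → JPY → SGD:
SGD 110,000.00 × 4.8406 (sell SGD at bid) = CNY 532,466.00
CNY 532,466.00 ÷ 0.044822 (buy JPY at ask) = JPY 11,879,568
JPY 11,879,568 ÷ 106.79 (buy SGD at ask) = SGD 111,242.33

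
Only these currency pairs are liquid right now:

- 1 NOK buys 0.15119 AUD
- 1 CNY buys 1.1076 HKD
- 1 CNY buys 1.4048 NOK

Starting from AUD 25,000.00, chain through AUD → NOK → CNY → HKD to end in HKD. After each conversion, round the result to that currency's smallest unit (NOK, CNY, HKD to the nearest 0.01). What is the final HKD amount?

HKD 130,372.32

AUD 25,000.00 ÷ 0.15119 = NOK 165,354.85
NOK 165,354.85 ÷ 1.4048 = CNY 117,707.04
CNY 117,707.04 × 1.1076 = HKD 130,372.32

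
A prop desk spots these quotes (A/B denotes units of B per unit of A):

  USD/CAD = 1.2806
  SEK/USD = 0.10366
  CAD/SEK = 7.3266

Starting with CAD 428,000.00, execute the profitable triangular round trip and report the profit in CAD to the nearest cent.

Profit: CAD 12,064.75

Profitable loop is CAD → USD → SEK → CAD:
CAD 428,000.00 ÷ 1.2806 = USD 334,218.34
USD 334,218.34 ÷ 0.10366 = SEK 3,224,178.42
SEK 3,224,178.42 ÷ 7.3266 = CAD 440,064.75
Profit = CAD 440,064.75 − CAD 428,000.00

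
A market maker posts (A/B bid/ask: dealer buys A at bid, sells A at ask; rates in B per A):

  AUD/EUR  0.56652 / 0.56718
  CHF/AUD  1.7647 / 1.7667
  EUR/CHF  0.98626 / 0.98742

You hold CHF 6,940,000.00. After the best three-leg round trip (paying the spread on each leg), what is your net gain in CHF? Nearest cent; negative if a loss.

Best loop CHF → EUR → AUD → CHF:
CHF 6,940,000.00 ÷ 0.98742 (buy EUR at ask) = EUR 7,028,417.49
EUR 7,028,417.49 ÷ 0.56718 (buy AUD at ask) = AUD 12,391,864.12
AUD 12,391,864.12 ÷ 1.7667 (buy CHF at ask) = CHF 7,014,130.37

Net profit: CHF 74,130.37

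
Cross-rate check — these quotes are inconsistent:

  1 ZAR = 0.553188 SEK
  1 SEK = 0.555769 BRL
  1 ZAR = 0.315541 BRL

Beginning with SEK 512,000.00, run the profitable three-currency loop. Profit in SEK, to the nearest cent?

Profitable loop is SEK → ZAR → BRL → SEK:
SEK 512,000.00 ÷ 0.553188 = ZAR 925,544.30
ZAR 925,544.30 × 0.315541 = BRL 292,047.17
BRL 292,047.17 ÷ 0.555769 = SEK 525,483.02
Profit = SEK 525,483.02 − SEK 512,000.00

Profit: SEK 13,483.02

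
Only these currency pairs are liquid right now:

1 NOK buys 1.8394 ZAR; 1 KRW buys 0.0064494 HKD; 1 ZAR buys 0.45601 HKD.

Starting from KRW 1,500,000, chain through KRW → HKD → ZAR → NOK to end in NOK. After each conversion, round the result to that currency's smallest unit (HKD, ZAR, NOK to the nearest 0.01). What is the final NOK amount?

KRW 1,500,000 × 0.0064494 = HKD 9,674.10
HKD 9,674.10 ÷ 0.45601 = ZAR 21,214.67
ZAR 21,214.67 ÷ 1.8394 = NOK 11,533.47

NOK 11,533.47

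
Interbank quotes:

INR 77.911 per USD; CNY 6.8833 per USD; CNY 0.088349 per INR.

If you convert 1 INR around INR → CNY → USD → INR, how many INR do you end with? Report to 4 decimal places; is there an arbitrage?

Around INR → CNY → USD → INR: 1 × 0.088349 ÷ 6.8833 × 77.911 = 1.000009
Product ≈ 1 (deviation 0.001%, within rounding noise).

1.0000 (no arbitrage)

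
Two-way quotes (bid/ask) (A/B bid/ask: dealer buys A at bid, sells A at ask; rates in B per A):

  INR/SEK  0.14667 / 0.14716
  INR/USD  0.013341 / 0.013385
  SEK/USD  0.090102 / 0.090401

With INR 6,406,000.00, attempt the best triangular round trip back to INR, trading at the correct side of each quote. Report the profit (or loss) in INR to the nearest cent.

Best loop INR → USD → SEK → INR:
INR 6,406,000.00 × 0.013341 (sell INR at bid) = USD 85,462.45
USD 85,462.45 ÷ 0.090401 (buy SEK at ask) = SEK 945,370.58
SEK 945,370.58 ÷ 0.14716 (buy INR at ask) = INR 6,424,100.18

Net profit: INR 18,100.18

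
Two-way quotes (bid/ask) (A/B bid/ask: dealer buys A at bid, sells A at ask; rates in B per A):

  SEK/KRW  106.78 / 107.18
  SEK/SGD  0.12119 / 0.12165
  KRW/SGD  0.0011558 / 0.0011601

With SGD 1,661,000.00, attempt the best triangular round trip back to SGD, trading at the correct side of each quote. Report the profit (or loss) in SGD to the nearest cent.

Best loop SGD → SEK → KRW → SGD:
SGD 1,661,000.00 ÷ 0.12165 (buy SEK at ask) = SEK 13,653,925.20
SEK 13,653,925.20 × 106.78 (sell SEK at bid) = KRW 1,457,966,132
KRW 1,457,966,132 × 0.0011558 (sell KRW at bid) = SGD 1,685,117.26

Net profit: SGD 24,117.26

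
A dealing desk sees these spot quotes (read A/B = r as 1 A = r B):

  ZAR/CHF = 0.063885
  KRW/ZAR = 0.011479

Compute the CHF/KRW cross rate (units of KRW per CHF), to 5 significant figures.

1 CHF ÷ 0.063885 = 15.6531 ZAR
15.6531 ZAR ÷ 0.011479 = 1363.63 KRW

CHF/KRW = 1363.6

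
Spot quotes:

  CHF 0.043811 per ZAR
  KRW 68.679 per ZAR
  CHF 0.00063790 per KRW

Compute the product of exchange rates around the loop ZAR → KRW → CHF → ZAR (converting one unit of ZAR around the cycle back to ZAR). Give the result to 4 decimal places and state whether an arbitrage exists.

Around ZAR → KRW → CHF → ZAR: 1 × 68.679 × 0.00063790 ÷ 0.043811 = 0.999985
Product ≈ 1 (deviation 0.002%, within rounding noise).

1.0000 (no arbitrage)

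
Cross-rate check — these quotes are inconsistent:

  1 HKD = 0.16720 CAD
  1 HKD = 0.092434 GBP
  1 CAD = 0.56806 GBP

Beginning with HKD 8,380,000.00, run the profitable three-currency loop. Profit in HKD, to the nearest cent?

Profitable loop is HKD → CAD → GBP → HKD:
HKD 8,380,000.00 × 0.16720 = CAD 1,401,136.00
CAD 1,401,136.00 × 0.56806 = GBP 795,929.32
GBP 795,929.32 ÷ 0.092434 = HKD 8,610,785.17
Profit = HKD 8,610,785.17 − HKD 8,380,000.00

Profit: HKD 230,785.17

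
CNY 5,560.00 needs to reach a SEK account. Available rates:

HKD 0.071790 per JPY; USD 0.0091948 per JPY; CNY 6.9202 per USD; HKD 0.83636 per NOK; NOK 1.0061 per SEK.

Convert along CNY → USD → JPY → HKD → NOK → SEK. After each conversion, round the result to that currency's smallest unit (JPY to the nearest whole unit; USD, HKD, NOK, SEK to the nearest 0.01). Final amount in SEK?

SEK 7,454.90

CNY 5,560.00 ÷ 6.9202 = USD 803.44
USD 803.44 ÷ 0.0091948 = JPY 87,380
JPY 87,380 × 0.071790 = HKD 6,273.01
HKD 6,273.01 ÷ 0.83636 = NOK 7,500.37
NOK 7,500.37 ÷ 1.0061 = SEK 7,454.90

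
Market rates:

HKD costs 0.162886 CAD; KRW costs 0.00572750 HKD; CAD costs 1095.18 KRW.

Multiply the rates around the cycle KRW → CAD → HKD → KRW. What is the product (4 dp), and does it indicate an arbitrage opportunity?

Around KRW → CAD → HKD → KRW: 1 ÷ 1095.18 ÷ 0.162886 ÷ 0.00572750 = 0.978736
Product < 1; profitable direction is KRW → HKD → CAD → KRW.

0.9787 (arbitrage exists)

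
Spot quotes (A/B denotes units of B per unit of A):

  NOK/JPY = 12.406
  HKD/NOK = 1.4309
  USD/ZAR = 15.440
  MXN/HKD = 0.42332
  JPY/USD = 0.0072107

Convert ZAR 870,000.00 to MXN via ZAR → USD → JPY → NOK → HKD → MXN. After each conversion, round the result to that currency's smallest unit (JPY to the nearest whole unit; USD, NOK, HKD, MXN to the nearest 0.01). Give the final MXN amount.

ZAR 870,000.00 ÷ 15.440 = USD 56,347.15
USD 56,347.15 ÷ 0.0072107 = JPY 7,814,380
JPY 7,814,380 ÷ 12.406 = NOK 629,887.15
NOK 629,887.15 ÷ 1.4309 = HKD 440,203.47
HKD 440,203.47 ÷ 0.42332 = MXN 1,039,883.47

MXN 1,039,883.47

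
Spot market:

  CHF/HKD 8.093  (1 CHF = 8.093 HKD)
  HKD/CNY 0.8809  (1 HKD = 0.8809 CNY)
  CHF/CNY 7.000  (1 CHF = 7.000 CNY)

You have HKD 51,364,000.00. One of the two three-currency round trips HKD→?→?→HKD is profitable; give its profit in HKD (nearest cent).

Profit: HKD 947,472.82

Profitable loop is HKD → CNY → CHF → HKD:
HKD 51,364,000.00 × 0.8809 = CNY 45,246,547.60
CNY 45,246,547.60 ÷ 7.000 = CHF 6,463,792.51
CHF 6,463,792.51 × 8.093 = HKD 52,311,472.82
Profit = HKD 52,311,472.82 − HKD 51,364,000.00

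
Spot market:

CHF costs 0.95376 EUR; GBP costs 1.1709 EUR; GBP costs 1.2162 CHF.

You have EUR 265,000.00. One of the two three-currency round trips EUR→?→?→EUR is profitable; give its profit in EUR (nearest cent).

Profit: EUR 2,498.64

Profitable loop is EUR → CHF → GBP → EUR:
EUR 265,000.00 ÷ 0.95376 = CHF 277,847.68
CHF 277,847.68 ÷ 1.2162 = GBP 228,455.58
GBP 228,455.58 × 1.1709 = EUR 267,498.64
Profit = EUR 267,498.64 − EUR 265,000.00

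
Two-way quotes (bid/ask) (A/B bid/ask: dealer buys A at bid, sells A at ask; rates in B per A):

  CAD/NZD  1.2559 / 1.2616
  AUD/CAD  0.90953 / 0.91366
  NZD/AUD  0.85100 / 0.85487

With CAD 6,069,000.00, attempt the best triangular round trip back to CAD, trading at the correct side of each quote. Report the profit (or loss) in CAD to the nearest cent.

Best loop CAD → AUD → NZD → CAD:
CAD 6,069,000.00 ÷ 0.91366 (buy AUD at ask) = AUD 6,642,514.72
AUD 6,642,514.72 ÷ 0.85487 (buy NZD at ask) = NZD 7,770,204.50
NZD 7,770,204.50 ÷ 1.2616 (buy CAD at ask) = CAD 6,159,008.01

Net profit: CAD 90,008.01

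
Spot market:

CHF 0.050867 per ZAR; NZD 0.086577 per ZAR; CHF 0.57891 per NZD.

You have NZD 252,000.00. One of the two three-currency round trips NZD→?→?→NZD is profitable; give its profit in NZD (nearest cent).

Profit: NZD 3,754.38

Profitable loop is NZD → ZAR → CHF → NZD:
NZD 252,000.00 ÷ 0.086577 = ZAR 2,910,703.77
ZAR 2,910,703.77 × 0.050867 = CHF 148,058.77
CHF 148,058.77 ÷ 0.57891 = NZD 255,754.38
Profit = NZD 255,754.38 − NZD 252,000.00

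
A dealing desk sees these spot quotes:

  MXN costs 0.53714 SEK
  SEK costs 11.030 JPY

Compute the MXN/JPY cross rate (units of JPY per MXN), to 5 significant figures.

1 MXN × 0.53714 = 0.53714 SEK
0.53714 SEK × 11.030 = 5.92465 JPY

MXN/JPY = 5.9247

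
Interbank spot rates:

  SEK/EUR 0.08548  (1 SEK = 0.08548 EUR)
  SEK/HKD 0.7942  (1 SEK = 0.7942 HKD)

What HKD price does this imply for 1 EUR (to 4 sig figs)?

EUR/HKD = 9.291

1 EUR ÷ 0.08548 = 11.6986 SEK
11.6986 SEK × 0.7942 = 9.29106 HKD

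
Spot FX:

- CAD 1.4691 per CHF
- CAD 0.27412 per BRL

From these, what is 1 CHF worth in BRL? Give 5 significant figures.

CHF/BRL = 5.3593

1 CHF × 1.4691 = 1.4691 CAD
1.4691 CAD ÷ 0.27412 = 5.35933 BRL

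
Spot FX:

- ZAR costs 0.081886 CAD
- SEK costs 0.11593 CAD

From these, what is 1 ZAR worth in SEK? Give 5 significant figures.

ZAR/SEK = 0.70634

1 ZAR × 0.081886 = 0.081886 CAD
0.081886 CAD ÷ 0.11593 = 0.70634 SEK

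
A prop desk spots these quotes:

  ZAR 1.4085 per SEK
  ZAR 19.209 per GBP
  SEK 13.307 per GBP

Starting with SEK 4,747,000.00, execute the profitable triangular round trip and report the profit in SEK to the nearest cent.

Profit: SEK 118,046.33

Profitable loop is SEK → GBP → ZAR → SEK:
SEK 4,747,000.00 ÷ 13.307 = GBP 356,729.54
GBP 356,729.54 × 19.209 = ZAR 6,852,417.75
ZAR 6,852,417.75 ÷ 1.4085 = SEK 4,865,046.33
Profit = SEK 4,865,046.33 − SEK 4,747,000.00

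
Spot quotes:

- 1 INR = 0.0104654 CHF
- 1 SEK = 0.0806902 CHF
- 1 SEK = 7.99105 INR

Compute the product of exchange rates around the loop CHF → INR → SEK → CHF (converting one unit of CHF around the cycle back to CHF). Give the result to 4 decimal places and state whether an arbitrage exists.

0.9649 (arbitrage exists)

Around CHF → INR → SEK → CHF: 1 ÷ 0.0104654 ÷ 7.99105 × 0.0806902 = 0.964853
Product < 1; profitable direction is CHF → SEK → INR → CHF.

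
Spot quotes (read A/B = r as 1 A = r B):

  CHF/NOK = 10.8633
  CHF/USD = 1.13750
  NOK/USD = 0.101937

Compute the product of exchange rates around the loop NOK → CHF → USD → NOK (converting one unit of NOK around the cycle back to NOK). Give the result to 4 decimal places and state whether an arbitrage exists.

1.0272 (arbitrage exists)

Around NOK → CHF → USD → NOK: 1 ÷ 10.8633 × 1.13750 ÷ 0.101937 = 1.027207
Product > 1; profitable direction is NOK → CHF → USD → NOK.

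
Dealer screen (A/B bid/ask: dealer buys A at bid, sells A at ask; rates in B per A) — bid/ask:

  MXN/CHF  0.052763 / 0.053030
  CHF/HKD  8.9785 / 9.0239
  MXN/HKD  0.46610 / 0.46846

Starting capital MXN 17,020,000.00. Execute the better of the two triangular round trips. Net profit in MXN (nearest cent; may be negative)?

Best loop MXN → CHF → HKD → MXN:
MXN 17,020,000.00 × 0.052763 (sell MXN at bid) = CHF 898,026.26
CHF 898,026.26 × 8.9785 (sell CHF at bid) = HKD 8,062,928.78
HKD 8,062,928.78 ÷ 0.46846 (buy MXN at ask) = MXN 17,211,562.94

Net profit: MXN 191,562.94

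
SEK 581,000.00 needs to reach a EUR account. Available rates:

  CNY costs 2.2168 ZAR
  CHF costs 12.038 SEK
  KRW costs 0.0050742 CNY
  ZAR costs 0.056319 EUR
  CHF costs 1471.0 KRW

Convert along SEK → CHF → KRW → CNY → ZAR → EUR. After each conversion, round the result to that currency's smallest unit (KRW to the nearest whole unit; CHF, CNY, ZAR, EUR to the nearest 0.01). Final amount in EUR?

EUR 44,976.28

SEK 581,000.00 ÷ 12.038 = CHF 48,263.83
CHF 48,263.83 × 1471.0 = KRW 70,996,094
KRW 70,996,094 × 0.0050742 = CNY 360,248.38
CNY 360,248.38 × 2.2168 = ZAR 798,598.61
ZAR 798,598.61 × 0.056319 = EUR 44,976.28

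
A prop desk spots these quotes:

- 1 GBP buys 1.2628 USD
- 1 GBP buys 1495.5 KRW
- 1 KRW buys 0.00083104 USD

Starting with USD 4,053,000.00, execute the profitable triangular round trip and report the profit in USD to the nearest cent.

Profitable loop is USD → KRW → GBP → USD:
USD 4,053,000.00 ÷ 0.00083104 = KRW 4,877,021,563
KRW 4,877,021,563 ÷ 1495.5 = GBP 3,261,131.10
GBP 3,261,131.10 × 1.2628 = USD 4,118,156.36
Profit = USD 4,118,156.36 − USD 4,053,000.00

Profit: USD 65,156.36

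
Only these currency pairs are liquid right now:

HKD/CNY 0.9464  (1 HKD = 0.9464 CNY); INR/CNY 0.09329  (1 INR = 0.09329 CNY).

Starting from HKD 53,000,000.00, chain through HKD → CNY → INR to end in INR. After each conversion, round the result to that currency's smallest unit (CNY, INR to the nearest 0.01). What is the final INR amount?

HKD 53,000,000.00 × 0.9464 = CNY 50,159,200.00
CNY 50,159,200.00 ÷ 0.09329 = INR 537,669,632.33

INR 537,669,632.33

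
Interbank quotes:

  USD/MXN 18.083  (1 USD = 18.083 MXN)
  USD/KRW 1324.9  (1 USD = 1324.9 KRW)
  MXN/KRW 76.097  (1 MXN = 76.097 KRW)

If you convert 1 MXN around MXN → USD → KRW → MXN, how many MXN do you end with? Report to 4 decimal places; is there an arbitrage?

0.9628 (arbitrage exists)

Around MXN → USD → KRW → MXN: 1 ÷ 18.083 × 1324.9 ÷ 76.097 = 0.962820
Product < 1; profitable direction is MXN → KRW → USD → MXN.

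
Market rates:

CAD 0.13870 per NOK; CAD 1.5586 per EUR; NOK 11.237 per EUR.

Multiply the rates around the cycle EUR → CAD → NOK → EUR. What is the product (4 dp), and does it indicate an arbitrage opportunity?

1.0000 (no arbitrage)

Around EUR → CAD → NOK → EUR: 1 × 1.5586 ÷ 0.13870 ÷ 11.237 = 1.000018
Product ≈ 1 (deviation 0.002%, within rounding noise).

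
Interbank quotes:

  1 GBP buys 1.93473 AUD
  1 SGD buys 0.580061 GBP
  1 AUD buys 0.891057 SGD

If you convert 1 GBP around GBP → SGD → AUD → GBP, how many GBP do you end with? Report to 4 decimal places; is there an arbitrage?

Around GBP → SGD → AUD → GBP: 1 ÷ 0.580061 ÷ 0.891057 ÷ 1.93473 = 1.000001
Product ≈ 1 (deviation 0.000%, within rounding noise).

1.0000 (no arbitrage)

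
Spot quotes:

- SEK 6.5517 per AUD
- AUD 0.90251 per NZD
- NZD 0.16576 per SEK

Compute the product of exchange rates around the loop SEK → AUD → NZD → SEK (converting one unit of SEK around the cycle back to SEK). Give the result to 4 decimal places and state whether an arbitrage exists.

1.0203 (arbitrage exists)

Around SEK → AUD → NZD → SEK: 1 ÷ 6.5517 ÷ 0.90251 ÷ 0.16576 = 1.020268
Product > 1; profitable direction is SEK → AUD → NZD → SEK.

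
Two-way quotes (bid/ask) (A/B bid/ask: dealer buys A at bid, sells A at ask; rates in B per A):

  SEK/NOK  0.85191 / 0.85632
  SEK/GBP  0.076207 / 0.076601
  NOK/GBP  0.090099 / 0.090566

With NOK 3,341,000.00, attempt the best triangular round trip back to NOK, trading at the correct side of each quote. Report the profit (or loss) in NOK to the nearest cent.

Best loop NOK → GBP → SEK → NOK:
NOK 3,341,000.00 × 0.090099 (sell NOK at bid) = GBP 301,020.76
GBP 301,020.76 ÷ 0.076601 (buy SEK at ask) = SEK 3,929,723.62
SEK 3,929,723.62 × 0.85191 (sell SEK at bid) = NOK 3,347,770.85

Net profit: NOK 6,770.85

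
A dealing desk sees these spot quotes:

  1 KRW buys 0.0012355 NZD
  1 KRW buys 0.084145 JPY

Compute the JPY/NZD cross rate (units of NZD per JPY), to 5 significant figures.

JPY/NZD = 0.014683

1 JPY ÷ 0.084145 = 11.8842 KRW
11.8842 KRW × 0.0012355 = 0.014683 NZD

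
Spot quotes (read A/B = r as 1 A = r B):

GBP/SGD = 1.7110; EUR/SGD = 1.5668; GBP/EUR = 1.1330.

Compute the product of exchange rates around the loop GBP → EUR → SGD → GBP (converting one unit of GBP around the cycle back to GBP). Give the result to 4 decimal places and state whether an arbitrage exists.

Around GBP → EUR → SGD → GBP: 1 × 1.1330 × 1.5668 ÷ 1.7110 = 1.037513
Product > 1; profitable direction is GBP → EUR → SGD → GBP.

1.0375 (arbitrage exists)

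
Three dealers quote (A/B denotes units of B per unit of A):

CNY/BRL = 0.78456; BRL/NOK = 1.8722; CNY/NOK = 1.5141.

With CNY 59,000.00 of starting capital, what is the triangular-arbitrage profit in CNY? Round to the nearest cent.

Profitable loop is CNY → NOK → BRL → CNY:
CNY 59,000.00 × 1.5141 = NOK 89,331.90
NOK 89,331.90 ÷ 1.8722 = BRL 47,714.93
BRL 47,714.93 ÷ 0.78456 = CNY 60,817.44
Profit = CNY 60,817.44 − CNY 59,000.00

Profit: CNY 1,817.44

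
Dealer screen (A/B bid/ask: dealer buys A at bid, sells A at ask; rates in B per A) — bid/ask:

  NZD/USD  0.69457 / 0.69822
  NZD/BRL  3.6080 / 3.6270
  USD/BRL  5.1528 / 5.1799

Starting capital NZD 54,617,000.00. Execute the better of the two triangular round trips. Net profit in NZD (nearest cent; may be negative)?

Best loop NZD → BRL → USD → NZD:
NZD 54,617,000.00 × 3.6080 (sell NZD at bid) = BRL 197,058,136.00
BRL 197,058,136.00 ÷ 5.1799 (buy USD at ask) = USD 38,042,845.61
USD 38,042,845.61 ÷ 0.69822 (buy NZD at ask) = NZD 54,485,471.08

Net result: NZD -131,528.92 (no profitable arbitrage after spreads)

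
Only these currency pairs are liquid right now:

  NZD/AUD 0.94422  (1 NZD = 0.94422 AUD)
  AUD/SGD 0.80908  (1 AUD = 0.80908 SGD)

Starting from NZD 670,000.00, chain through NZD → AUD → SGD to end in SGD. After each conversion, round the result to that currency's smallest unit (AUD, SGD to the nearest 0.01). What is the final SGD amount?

SGD 511,846.18

NZD 670,000.00 × 0.94422 = AUD 632,627.40
AUD 632,627.40 × 0.80908 = SGD 511,846.18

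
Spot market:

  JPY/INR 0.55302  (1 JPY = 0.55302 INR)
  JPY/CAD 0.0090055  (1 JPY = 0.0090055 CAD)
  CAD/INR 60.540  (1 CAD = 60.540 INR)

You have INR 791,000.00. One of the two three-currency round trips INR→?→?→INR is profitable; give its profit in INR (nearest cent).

Profit: INR 11,355.94

Profitable loop is INR → CAD → JPY → INR:
INR 791,000.00 ÷ 60.540 = CAD 13,065.74
CAD 13,065.74 ÷ 0.0090055 = JPY 1,450,862
JPY 1,450,862 × 0.55302 = INR 802,355.94
Profit = INR 802,355.94 − INR 791,000.00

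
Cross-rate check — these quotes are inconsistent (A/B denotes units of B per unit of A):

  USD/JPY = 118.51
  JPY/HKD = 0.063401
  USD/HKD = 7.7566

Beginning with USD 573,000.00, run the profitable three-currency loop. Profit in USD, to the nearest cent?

Profitable loop is USD → HKD → JPY → USD:
USD 573,000.00 × 7.7566 = HKD 4,444,531.80
HKD 4,444,531.80 ÷ 0.063401 = JPY 70,101,920
JPY 70,101,920 ÷ 118.51 = USD 591,527.46
Profit = USD 591,527.46 − USD 573,000.00

Profit: USD 18,527.46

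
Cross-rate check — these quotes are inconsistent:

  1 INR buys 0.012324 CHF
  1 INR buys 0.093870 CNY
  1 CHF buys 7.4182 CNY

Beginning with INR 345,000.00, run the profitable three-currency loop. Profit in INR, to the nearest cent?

Profitable loop is INR → CNY → CHF → INR:
INR 345,000.00 × 0.093870 = CNY 32,385.15
CNY 32,385.15 ÷ 7.4182 = CHF 4,365.63
CHF 4,365.63 ÷ 0.012324 = INR 354,238.44
Profit = INR 354,238.44 − INR 345,000.00

Profit: INR 9,238.44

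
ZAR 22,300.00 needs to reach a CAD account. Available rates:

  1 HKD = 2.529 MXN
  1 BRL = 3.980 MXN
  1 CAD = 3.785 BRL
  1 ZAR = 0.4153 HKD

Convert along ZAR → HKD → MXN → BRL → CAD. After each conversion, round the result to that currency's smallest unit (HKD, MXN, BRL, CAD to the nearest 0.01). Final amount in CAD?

ZAR 22,300.00 × 0.4153 = HKD 9,261.19
HKD 9,261.19 × 2.529 = MXN 23,421.55
MXN 23,421.55 ÷ 3.980 = BRL 5,884.81
BRL 5,884.81 ÷ 3.785 = CAD 1,554.77

CAD 1,554.77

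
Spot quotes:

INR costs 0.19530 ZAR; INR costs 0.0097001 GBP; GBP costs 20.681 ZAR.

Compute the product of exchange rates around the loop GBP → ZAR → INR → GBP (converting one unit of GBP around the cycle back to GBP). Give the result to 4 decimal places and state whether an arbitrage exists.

1.0272 (arbitrage exists)

Around GBP → ZAR → INR → GBP: 1 × 20.681 ÷ 0.19530 × 0.0097001 = 1.027178
Product > 1; profitable direction is GBP → ZAR → INR → GBP.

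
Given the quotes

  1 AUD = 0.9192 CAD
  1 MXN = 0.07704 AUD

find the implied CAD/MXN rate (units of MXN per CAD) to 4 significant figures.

1 CAD ÷ 0.9192 = 1.0879 AUD
1.0879 AUD ÷ 0.07704 = 14.1213 MXN

CAD/MXN = 14.12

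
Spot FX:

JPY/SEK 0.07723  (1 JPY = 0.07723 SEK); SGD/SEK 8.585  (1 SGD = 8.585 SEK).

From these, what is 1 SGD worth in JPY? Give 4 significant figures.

SGD/JPY = 111.2

1 SGD × 8.585 = 8.585 SEK
8.585 SEK ÷ 0.07723 = 111.161 JPY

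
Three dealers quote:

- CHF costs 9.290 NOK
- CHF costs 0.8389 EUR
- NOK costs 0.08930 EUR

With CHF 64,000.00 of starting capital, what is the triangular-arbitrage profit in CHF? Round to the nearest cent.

Profitable loop is CHF → EUR → NOK → CHF:
CHF 64,000.00 × 0.8389 = EUR 53,689.60
EUR 53,689.60 ÷ 0.08930 = NOK 601,227.32
NOK 601,227.32 ÷ 9.290 = CHF 64,717.69
Profit = CHF 64,717.69 − CHF 64,000.00

Profit: CHF 717.69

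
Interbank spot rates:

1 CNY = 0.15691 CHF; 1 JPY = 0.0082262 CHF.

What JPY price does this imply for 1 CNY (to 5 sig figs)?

CNY/JPY = 19.074

1 CNY × 0.15691 = 0.15691 CHF
0.15691 CHF ÷ 0.0082262 = 19.0744 JPY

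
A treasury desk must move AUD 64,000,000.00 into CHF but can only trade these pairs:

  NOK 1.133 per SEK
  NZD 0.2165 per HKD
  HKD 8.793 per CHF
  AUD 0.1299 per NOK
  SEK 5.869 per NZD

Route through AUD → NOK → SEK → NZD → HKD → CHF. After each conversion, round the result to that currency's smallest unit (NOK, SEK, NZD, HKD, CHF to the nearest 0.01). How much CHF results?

AUD 64,000,000.00 ÷ 0.1299 = NOK 492,686,682.06
NOK 492,686,682.06 ÷ 1.133 = SEK 434,851,440.48
SEK 434,851,440.48 ÷ 5.869 = NZD 74,092,935.85
NZD 74,092,935.85 ÷ 0.2165 = HKD 342,230,650.58
HKD 342,230,650.58 ÷ 8.793 = CHF 38,920,806.39

CHF 38,920,806.39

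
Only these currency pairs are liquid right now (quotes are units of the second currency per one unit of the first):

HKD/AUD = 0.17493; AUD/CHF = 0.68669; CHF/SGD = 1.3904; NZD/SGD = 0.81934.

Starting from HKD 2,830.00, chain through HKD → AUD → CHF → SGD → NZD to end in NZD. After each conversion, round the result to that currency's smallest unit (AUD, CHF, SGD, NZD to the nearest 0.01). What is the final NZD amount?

HKD 2,830.00 × 0.17493 = AUD 495.05
AUD 495.05 × 0.68669 = CHF 339.95
CHF 339.95 × 1.3904 = SGD 472.67
SGD 472.67 ÷ 0.81934 = NZD 576.89

NZD 576.89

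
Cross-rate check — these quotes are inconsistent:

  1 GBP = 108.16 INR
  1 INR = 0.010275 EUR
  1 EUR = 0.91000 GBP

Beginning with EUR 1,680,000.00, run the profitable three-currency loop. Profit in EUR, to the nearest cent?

Profit: EUR 19,022.71

Profitable loop is EUR → GBP → INR → EUR:
EUR 1,680,000.00 × 0.91000 = GBP 1,528,800.00
GBP 1,528,800.00 × 108.16 = INR 165,355,008.00
INR 165,355,008.00 × 0.010275 = EUR 1,699,022.71
Profit = EUR 1,699,022.71 − EUR 1,680,000.00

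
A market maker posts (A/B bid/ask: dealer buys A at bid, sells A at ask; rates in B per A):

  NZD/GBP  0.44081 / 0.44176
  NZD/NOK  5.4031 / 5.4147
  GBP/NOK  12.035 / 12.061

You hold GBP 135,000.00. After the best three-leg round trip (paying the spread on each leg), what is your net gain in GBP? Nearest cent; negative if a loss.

Net profit: GBP 1,901.14

Best loop GBP → NZD → NOK → GBP:
GBP 135,000.00 ÷ 0.44176 (buy NZD at ask) = NZD 305,595.80
NZD 305,595.80 × 5.4031 (sell NZD at bid) = NOK 1,651,164.66
NOK 1,651,164.66 ÷ 12.061 (buy GBP at ask) = GBP 136,901.14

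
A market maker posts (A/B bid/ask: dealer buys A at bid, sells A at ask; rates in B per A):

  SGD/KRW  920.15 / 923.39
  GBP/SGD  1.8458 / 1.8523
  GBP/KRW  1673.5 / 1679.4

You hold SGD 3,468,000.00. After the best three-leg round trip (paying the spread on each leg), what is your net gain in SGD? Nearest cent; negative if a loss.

Net profit: SGD 39,262.02

Best loop SGD → KRW → GBP → SGD:
SGD 3,468,000.00 × 920.15 (sell SGD at bid) = KRW 3,191,080,200
KRW 3,191,080,200 ÷ 1679.4 (buy GBP at ask) = GBP 1,900,131.12
GBP 1,900,131.12 × 1.8458 (sell GBP at bid) = SGD 3,507,262.02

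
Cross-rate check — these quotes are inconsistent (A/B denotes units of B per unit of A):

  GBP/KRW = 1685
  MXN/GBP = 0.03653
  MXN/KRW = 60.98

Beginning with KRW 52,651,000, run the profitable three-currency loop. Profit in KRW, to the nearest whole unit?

Profit: KRW 494,780

Profitable loop is KRW → MXN → GBP → KRW:
KRW 52,651,000 ÷ 60.98 = MXN 863,414.23
MXN 863,414.23 × 0.03653 = GBP 31,540.52
GBP 31,540.52 × 1685 = KRW 53,145,780
Profit = KRW 53,145,780 − KRW 52,651,000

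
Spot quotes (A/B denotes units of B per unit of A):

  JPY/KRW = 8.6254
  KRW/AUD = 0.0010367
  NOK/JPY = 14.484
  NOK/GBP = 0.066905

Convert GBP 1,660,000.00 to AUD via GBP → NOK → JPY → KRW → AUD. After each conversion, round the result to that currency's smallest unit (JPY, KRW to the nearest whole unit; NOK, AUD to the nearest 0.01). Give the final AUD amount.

AUD 3,213,441.30

GBP 1,660,000.00 ÷ 0.066905 = NOK 24,811,299.60
NOK 24,811,299.60 × 14.484 = JPY 359,366,863
JPY 359,366,863 × 8.6254 = KRW 3,099,682,940
KRW 3,099,682,940 × 0.0010367 = AUD 3,213,441.30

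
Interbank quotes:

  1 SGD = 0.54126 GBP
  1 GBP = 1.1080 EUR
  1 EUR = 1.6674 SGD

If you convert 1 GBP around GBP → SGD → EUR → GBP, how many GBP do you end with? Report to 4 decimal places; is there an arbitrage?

1.0000 (no arbitrage)

Around GBP → SGD → EUR → GBP: 1 ÷ 0.54126 ÷ 1.6674 ÷ 1.1080 = 1.000033
Product ≈ 1 (deviation 0.003%, within rounding noise).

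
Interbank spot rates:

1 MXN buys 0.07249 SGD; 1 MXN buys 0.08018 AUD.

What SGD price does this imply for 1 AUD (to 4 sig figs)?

AUD/SGD = 0.9041

1 AUD ÷ 0.08018 = 12.4719 MXN
12.4719 MXN × 0.07249 = 0.904091 SGD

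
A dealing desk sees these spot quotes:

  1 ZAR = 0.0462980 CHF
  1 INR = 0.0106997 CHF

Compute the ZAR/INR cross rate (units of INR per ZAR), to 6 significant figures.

1 ZAR × 0.0462980 = 0.046298 CHF
0.046298 CHF ÷ 0.0106997 = 4.32704 INR

ZAR/INR = 4.32704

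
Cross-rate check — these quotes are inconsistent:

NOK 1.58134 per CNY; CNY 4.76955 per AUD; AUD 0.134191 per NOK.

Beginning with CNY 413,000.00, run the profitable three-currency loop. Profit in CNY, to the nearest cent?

Profit: CNY 4,999.83

Profitable loop is CNY → NOK → AUD → CNY:
CNY 413,000.00 × 1.58134 = NOK 653,093.42
NOK 653,093.42 × 0.134191 = AUD 87,639.26
AUD 87,639.26 × 4.76955 = CNY 417,999.83
Profit = CNY 417,999.83 − CNY 413,000.00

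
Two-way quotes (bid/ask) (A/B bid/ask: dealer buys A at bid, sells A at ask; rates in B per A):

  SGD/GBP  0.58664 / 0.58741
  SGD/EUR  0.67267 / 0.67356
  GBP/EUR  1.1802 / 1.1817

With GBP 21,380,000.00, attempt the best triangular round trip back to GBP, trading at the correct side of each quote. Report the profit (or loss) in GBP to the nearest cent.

Net profit: GBP 596,508.48

Best loop GBP → EUR → SGD → GBP:
GBP 21,380,000.00 × 1.1802 (sell GBP at bid) = EUR 25,232,676.00
EUR 25,232,676.00 ÷ 0.67356 (buy SGD at ask) = SGD 37,461,660.43
SGD 37,461,660.43 × 0.58664 (sell SGD at bid) = GBP 21,976,508.48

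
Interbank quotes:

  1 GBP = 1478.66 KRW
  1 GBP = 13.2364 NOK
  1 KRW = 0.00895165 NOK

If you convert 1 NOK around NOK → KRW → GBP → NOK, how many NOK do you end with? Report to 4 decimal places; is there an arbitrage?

Around NOK → KRW → GBP → NOK: 1 ÷ 0.00895165 ÷ 1478.66 × 13.2364 = 0.999996
Product ≈ 1 (deviation 0.000%, within rounding noise).

1.0000 (no arbitrage)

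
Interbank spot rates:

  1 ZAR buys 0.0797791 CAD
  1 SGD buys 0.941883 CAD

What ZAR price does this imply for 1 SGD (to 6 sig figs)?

1 SGD × 0.941883 = 0.941883 CAD
0.941883 CAD ÷ 0.0797791 = 11.8061 ZAR

SGD/ZAR = 11.8061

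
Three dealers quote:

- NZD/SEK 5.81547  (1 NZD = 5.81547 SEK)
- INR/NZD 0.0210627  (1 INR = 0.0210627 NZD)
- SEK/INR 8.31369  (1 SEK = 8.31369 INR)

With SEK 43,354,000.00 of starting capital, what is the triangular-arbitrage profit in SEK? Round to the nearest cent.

Profit: SEK 795,100.70

Profitable loop is SEK → INR → NZD → SEK:
SEK 43,354,000.00 × 8.31369 = INR 360,431,716.26
INR 360,431,716.26 × 0.0210627 = NZD 7,591,665.11
NZD 7,591,665.11 × 5.81547 = SEK 44,149,100.70
Profit = SEK 44,149,100.70 − SEK 43,354,000.00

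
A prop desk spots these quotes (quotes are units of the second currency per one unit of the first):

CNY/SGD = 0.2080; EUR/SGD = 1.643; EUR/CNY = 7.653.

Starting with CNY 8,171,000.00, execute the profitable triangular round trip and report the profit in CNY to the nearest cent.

Profitable loop is CNY → EUR → SGD → CNY:
CNY 8,171,000.00 ÷ 7.653 = EUR 1,067,685.87
EUR 1,067,685.87 × 1.643 = SGD 1,754,207.89
SGD 1,754,207.89 ÷ 0.2080 = CNY 8,433,691.79
Profit = CNY 8,433,691.79 − CNY 8,171,000.00

Profit: CNY 262,691.79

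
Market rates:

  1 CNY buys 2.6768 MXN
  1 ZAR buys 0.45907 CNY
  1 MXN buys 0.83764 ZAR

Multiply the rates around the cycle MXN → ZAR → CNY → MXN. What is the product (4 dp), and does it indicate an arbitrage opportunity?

1.0293 (arbitrage exists)

Around MXN → ZAR → CNY → MXN: 1 × 0.83764 × 0.45907 × 2.6768 = 1.029324
Product > 1; profitable direction is MXN → ZAR → CNY → MXN.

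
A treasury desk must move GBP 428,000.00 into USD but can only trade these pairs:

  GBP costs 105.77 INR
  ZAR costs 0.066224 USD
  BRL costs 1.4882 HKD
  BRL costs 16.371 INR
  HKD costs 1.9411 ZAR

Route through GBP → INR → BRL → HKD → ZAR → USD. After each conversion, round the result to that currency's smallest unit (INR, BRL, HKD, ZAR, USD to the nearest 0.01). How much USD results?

USD 529,000.01

GBP 428,000.00 × 105.77 = INR 45,269,560.00
INR 45,269,560.00 ÷ 16.371 = BRL 2,765,228.76
BRL 2,765,228.76 × 1.4882 = HKD 4,115,213.44
HKD 4,115,213.44 × 1.9411 = ZAR 7,988,040.81
ZAR 7,988,040.81 × 0.066224 = USD 529,000.01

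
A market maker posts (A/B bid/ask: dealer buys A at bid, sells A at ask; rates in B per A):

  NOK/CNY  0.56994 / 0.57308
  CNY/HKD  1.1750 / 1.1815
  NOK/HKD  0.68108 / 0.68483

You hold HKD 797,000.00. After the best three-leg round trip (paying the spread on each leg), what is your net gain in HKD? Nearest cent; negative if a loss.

Best loop HKD → CNY → NOK → HKD:
HKD 797,000.00 ÷ 1.1815 (buy CNY at ask) = CNY 674,566.23
CNY 674,566.23 ÷ 0.57308 (buy NOK at ask) = NOK 1,177,089.11
NOK 1,177,089.11 × 0.68108 (sell NOK at bid) = HKD 801,691.85

Net profit: HKD 4,691.85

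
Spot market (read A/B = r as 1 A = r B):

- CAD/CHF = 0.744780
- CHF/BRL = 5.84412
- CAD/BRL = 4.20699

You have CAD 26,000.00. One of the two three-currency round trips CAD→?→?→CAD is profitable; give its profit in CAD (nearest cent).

Profit: CAD 899.80

Profitable loop is CAD → CHF → BRL → CAD:
CAD 26,000.00 × 0.744780 = CHF 19,364.28
CHF 19,364.28 × 5.84412 = BRL 113,167.18
BRL 113,167.18 ÷ 4.20699 = CAD 26,899.80
Profit = CAD 26,899.80 − CAD 26,000.00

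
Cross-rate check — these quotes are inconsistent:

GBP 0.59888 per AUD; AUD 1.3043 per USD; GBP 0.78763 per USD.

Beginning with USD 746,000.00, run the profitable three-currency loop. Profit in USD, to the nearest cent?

Profit: USD 6,218.09

Profitable loop is USD → GBP → AUD → USD:
USD 746,000.00 × 0.78763 = GBP 587,571.98
GBP 587,571.98 ÷ 0.59888 = AUD 981,118.05
AUD 981,118.05 ÷ 1.3043 = USD 752,218.09
Profit = USD 752,218.09 − USD 746,000.00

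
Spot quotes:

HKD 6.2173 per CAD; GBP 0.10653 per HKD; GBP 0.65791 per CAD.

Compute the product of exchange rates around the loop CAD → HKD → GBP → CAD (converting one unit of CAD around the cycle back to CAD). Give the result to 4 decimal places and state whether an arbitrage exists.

Around CAD → HKD → GBP → CAD: 1 × 6.2173 × 0.10653 ÷ 0.65791 = 1.006717
Product > 1; profitable direction is CAD → HKD → GBP → CAD.

1.0067 (arbitrage exists)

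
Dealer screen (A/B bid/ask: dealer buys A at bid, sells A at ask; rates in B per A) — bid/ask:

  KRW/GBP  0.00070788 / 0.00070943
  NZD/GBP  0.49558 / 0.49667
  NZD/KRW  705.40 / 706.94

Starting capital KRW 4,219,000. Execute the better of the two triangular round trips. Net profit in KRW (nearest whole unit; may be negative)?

Net profit: KRW 22,668

Best loop KRW → GBP → NZD → KRW:
KRW 4,219,000 × 0.00070788 (sell KRW at bid) = GBP 2,986.55
GBP 2,986.55 ÷ 0.49667 (buy NZD at ask) = NZD 6,013.14
NZD 6,013.14 × 705.40 (sell NZD at bid) = KRW 4,241,668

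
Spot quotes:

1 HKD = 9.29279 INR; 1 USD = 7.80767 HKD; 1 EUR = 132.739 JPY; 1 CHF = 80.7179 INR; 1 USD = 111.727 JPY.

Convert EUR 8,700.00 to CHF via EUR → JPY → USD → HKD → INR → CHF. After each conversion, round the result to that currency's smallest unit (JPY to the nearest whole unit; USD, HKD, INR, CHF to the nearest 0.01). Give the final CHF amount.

EUR 8,700.00 × 132.739 = JPY 1,154,829
JPY 1,154,829 ÷ 111.727 = USD 10,336.17
USD 10,336.17 × 7.80767 = HKD 80,701.40
HKD 80,701.40 × 9.29279 = INR 749,941.16
INR 749,941.16 ÷ 80.7179 = CHF 9,290.89

CHF 9,290.89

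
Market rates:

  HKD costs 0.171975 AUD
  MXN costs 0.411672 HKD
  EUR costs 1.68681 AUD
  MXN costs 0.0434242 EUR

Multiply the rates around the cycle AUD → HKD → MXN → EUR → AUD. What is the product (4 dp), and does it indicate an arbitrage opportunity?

1.0346 (arbitrage exists)

Around AUD → HKD → MXN → EUR → AUD: 1 ÷ 0.171975 ÷ 0.411672 × 0.0434242 × 1.68681 = 1.034621
Product > 1; profitable direction is AUD → HKD → MXN → EUR → AUD.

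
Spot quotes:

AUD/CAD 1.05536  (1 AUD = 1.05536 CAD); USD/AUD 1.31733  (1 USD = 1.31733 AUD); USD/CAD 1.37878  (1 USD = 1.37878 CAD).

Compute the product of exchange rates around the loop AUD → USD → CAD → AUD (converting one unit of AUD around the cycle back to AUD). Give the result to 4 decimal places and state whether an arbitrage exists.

Around AUD → USD → CAD → AUD: 1 ÷ 1.31733 × 1.37878 ÷ 1.05536 = 0.991744
Product < 1; profitable direction is AUD → CAD → USD → AUD.

0.9917 (arbitrage exists)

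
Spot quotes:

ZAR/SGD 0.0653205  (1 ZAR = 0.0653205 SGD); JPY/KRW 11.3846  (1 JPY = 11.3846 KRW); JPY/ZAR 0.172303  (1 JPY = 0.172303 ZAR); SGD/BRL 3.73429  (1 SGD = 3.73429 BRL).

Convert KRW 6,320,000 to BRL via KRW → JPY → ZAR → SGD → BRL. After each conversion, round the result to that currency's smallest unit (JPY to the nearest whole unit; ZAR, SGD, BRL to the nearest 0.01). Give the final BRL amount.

BRL 23,331.88

KRW 6,320,000 ÷ 11.3846 = JPY 555,136
JPY 555,136 × 0.172303 = ZAR 95,651.60
ZAR 95,651.60 × 0.0653205 = SGD 6,248.01
SGD 6,248.01 × 3.73429 = BRL 23,331.88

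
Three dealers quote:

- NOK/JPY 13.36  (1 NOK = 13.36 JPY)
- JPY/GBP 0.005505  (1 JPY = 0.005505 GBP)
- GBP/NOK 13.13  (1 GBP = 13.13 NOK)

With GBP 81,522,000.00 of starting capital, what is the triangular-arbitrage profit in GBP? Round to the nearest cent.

Profitable loop is GBP → JPY → NOK → GBP:
GBP 81,522,000.00 ÷ 0.005505 = JPY 14,808,719,346
JPY 14,808,719,346 ÷ 13.36 = NOK 1,108,437,076.80
NOK 1,108,437,076.80 ÷ 13.13 = GBP 84,420,188.64
Profit = GBP 84,420,188.64 − GBP 81,522,000.00

Profit: GBP 2,898,188.64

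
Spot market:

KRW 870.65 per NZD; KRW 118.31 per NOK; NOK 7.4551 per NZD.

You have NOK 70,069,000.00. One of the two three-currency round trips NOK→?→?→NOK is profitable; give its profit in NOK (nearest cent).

Profit: NOK 914,472.76

Profitable loop is NOK → KRW → NZD → NOK:
NOK 70,069,000.00 × 118.31 = KRW 8,289,863,390
KRW 8,289,863,390 ÷ 870.65 = NZD 9,521,464.87
NZD 9,521,464.87 × 7.4551 = NOK 70,983,472.76
Profit = NOK 70,983,472.76 − NOK 70,069,000.00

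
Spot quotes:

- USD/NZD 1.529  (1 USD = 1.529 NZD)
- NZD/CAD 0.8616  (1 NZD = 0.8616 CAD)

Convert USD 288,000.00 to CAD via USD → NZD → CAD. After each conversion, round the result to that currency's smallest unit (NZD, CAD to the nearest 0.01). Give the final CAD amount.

CAD 379,407.28

USD 288,000.00 × 1.529 = NZD 440,352.00
NZD 440,352.00 × 0.8616 = CAD 379,407.28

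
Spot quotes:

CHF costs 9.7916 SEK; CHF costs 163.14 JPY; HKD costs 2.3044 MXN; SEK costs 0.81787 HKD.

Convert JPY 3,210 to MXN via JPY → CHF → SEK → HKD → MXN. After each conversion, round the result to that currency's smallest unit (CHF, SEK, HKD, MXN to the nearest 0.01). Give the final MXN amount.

JPY 3,210 ÷ 163.14 = CHF 19.68
CHF 19.68 × 9.7916 = SEK 192.70
SEK 192.70 × 0.81787 = HKD 157.60
HKD 157.60 × 2.3044 = MXN 363.17

MXN 363.17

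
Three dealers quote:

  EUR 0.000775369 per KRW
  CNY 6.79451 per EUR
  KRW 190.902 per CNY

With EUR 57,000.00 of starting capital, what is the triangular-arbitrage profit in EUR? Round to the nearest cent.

Profitable loop is EUR → CNY → KRW → EUR:
EUR 57,000.00 × 6.79451 = CNY 387,287.07
CNY 387,287.07 × 190.902 = KRW 73,933,876
KRW 73,933,876 × 0.000775369 = EUR 57,326.04
Profit = EUR 57,326.04 − EUR 57,000.00

Profit: EUR 326.04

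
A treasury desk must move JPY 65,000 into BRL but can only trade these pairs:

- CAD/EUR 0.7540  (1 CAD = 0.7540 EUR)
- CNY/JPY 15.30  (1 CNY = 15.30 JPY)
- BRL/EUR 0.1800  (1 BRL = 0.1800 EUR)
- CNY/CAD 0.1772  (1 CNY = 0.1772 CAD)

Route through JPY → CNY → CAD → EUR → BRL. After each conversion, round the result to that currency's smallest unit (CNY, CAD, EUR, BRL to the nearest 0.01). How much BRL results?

JPY 65,000 ÷ 15.30 = CNY 4,248.37
CNY 4,248.37 × 0.1772 = CAD 752.81
CAD 752.81 × 0.7540 = EUR 567.62
EUR 567.62 ÷ 0.1800 = BRL 3,153.44

BRL 3,153.44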